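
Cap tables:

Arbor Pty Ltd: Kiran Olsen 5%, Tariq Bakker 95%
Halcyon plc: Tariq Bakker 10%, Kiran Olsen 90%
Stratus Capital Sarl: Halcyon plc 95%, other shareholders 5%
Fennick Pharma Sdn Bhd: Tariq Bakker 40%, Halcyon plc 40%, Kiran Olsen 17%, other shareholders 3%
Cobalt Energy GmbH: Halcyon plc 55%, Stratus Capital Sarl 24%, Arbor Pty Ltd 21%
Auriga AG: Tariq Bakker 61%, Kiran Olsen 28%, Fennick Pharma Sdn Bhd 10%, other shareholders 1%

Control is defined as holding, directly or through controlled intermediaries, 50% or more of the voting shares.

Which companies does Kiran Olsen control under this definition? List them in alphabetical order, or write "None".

Kiran holds 90% of Halcyon, so Kiran controls Halcyon.
Halcyon holds 95% of Stratus, so Kiran controls Stratus.
Halcyon and Kiran together hold 40% + 17% = 57% of Fennick, so Kiran controls Fennick.
Halcyon and Stratus together hold 55% + 24% = 79% of Cobalt, so Kiran controls Cobalt.
No other company's threshold is met.

Cobalt Energy GmbH, Fennick Pharma Sdn Bhd, Halcyon plc, Stratus Capital Sarl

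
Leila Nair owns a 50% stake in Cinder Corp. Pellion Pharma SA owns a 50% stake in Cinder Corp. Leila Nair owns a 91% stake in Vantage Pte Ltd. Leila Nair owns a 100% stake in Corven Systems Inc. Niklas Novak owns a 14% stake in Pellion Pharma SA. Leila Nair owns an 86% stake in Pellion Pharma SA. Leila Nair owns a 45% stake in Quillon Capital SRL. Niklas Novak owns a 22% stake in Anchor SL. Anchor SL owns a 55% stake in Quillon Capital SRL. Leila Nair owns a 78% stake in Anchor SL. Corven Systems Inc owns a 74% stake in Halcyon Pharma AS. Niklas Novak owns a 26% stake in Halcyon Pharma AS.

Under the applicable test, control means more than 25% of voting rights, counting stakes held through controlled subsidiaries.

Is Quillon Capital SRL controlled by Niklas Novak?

No

Niklas holds 26% of Halcyon, so Niklas controls Halcyon.
Neither Niklas nor any entity Niklas controls holds any voting interest in Quillon.
So Niklas does not control Quillon.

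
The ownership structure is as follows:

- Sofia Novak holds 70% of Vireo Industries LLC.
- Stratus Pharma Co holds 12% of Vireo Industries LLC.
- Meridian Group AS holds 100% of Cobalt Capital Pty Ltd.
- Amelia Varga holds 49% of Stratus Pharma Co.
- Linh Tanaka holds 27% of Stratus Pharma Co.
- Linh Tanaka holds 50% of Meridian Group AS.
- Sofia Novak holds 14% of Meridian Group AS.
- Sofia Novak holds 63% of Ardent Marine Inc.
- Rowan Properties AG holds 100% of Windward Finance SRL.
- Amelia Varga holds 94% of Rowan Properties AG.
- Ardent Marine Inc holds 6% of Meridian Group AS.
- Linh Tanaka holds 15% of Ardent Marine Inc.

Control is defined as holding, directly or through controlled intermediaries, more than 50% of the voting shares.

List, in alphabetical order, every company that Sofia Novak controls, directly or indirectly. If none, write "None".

Sofia holds 63% of Ardent, so Sofia controls Ardent.
Sofia holds 70% of Vireo, so Sofia controls Vireo.
No other company's threshold is met.

Ardent Marine Inc, Vireo Industries LLC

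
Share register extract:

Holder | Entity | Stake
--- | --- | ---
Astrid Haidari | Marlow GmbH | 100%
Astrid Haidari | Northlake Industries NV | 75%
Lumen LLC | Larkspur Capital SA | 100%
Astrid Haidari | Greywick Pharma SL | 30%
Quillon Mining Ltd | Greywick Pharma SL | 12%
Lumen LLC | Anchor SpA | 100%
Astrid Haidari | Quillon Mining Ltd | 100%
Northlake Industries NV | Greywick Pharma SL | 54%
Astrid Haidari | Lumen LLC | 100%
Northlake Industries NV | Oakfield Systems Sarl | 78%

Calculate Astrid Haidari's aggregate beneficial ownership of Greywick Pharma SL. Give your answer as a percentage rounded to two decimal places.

Astrid reaches Greywick along 3 paths.
Via Northlake: 75% × 54% = 40.5%.
Direct stake: 30% = 30%.
Via Quillon: 100% × 12% = 12%.
Total: 40.5% + 30% + 12% = 82.5%.
Rounded: 82.50%.

82.50%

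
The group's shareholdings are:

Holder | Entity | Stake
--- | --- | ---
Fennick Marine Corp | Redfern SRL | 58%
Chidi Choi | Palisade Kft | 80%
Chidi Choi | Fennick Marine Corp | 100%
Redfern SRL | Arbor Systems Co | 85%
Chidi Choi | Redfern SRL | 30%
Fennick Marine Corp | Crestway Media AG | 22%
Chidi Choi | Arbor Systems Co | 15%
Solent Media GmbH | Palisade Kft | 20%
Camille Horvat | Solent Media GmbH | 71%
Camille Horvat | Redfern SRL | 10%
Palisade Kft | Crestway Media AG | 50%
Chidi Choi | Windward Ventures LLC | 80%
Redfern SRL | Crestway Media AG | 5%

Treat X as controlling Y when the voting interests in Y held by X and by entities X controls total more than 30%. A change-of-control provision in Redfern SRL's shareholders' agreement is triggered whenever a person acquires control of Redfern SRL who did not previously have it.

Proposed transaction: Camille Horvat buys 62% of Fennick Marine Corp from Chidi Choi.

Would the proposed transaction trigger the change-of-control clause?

Yes

The purchase adds only to Camille's holdings (Chidi's stake shrinks), so Camille is the only person who could newly come to control Redfern.
Camille holds 71% of Solent, so Camille controls Solent.
In Redfern, Camille's side holds only 10%, not > 30%.
So before the transaction, Camille does not control Redfern.
After the purchase, Camille holds 62% of Fennick directly, and Chidi's stake falls to 38%.
Camille holds 62% of Fennick, so Camille controls Fennick.
Camille and Fennick together hold 10% + 58% = 68% of Redfern, so Camille controls Redfern.
Camille did not control Redfern before and does after, so the clause is triggered.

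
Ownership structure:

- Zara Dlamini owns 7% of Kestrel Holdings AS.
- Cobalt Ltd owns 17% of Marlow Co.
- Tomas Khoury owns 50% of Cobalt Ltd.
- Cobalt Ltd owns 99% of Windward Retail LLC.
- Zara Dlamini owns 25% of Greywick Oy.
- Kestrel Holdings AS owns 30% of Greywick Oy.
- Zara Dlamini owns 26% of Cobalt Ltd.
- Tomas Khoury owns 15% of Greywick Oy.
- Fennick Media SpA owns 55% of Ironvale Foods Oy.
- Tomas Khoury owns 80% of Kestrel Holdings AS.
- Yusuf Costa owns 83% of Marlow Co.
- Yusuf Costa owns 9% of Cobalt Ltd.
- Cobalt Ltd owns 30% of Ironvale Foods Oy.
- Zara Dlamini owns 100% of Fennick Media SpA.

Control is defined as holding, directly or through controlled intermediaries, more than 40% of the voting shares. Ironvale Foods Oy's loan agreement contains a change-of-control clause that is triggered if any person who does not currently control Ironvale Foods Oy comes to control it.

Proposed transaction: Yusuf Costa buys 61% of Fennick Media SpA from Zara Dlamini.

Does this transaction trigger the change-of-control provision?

The purchase adds only to Yusuf's holdings (Zara's stake shrinks), so Yusuf is the only person who could newly come to control Ironvale.
Yusuf holds 83% of Marlow, so Yusuf controls Marlow.
Neither Yusuf nor any entity Yusuf controls holds any voting interest in Ironvale.
So before the transaction, Yusuf does not control Ironvale.
After the purchase, Yusuf holds 61% of Fennick directly, and Zara's stake falls to 39%.
Yusuf holds 61% of Fennick, so Yusuf controls Fennick.
Fennick holds 55% of Ironvale, so Yusuf controls Ironvale.
Yusuf did not control Ironvale before and does after, so the clause is triggered.

Yes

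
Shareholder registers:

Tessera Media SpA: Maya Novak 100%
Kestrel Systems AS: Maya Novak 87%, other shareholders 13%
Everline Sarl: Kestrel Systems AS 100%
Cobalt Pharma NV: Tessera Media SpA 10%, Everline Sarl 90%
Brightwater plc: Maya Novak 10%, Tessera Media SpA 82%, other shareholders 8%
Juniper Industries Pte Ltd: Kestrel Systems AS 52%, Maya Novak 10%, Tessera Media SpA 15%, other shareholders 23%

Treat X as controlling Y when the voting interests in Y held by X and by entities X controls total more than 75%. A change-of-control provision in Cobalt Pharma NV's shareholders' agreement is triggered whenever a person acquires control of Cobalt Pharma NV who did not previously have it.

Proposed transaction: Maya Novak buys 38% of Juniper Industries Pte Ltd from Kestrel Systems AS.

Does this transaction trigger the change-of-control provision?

The purchase adds only to Maya's holdings (Kestrel's stake shrinks), so Maya is the only person who could newly come to control Cobalt.
Maya holds 100% of Tessera, so Maya controls Tessera.
Maya holds 87% of Kestrel, so Maya controls Kestrel.
Kestrel holds 100% of Everline, so Maya controls Everline.
Tessera and Everline together hold 10% + 90% = 100% of Cobalt, so Maya controls Cobalt.
So Maya already controls Cobalt before the transaction.
After the purchase, Maya's direct stake in Juniper rises to 10% + 38% = 48%, and Kestrel's stake falls to 14%.
Maya controlled Cobalt already, so this is not a new person acquiring control; every other person's position is unchanged or reduced.
No new person acquires control, so the clause is not triggered.

No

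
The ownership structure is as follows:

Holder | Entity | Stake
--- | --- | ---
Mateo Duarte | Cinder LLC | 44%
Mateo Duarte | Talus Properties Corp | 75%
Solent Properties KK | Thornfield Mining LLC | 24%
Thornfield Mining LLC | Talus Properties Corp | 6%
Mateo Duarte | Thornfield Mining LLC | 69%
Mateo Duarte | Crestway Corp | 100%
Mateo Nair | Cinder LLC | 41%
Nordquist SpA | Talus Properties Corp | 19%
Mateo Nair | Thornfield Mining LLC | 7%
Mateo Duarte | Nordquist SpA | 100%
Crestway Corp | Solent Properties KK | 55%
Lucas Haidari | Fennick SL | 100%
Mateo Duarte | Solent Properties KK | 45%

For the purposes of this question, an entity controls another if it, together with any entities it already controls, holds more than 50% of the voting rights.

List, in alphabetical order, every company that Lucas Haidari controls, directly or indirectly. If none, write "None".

Fennick SL

Lucas holds 100% of Fennick, so Lucas controls Fennick.
No other company's threshold is met.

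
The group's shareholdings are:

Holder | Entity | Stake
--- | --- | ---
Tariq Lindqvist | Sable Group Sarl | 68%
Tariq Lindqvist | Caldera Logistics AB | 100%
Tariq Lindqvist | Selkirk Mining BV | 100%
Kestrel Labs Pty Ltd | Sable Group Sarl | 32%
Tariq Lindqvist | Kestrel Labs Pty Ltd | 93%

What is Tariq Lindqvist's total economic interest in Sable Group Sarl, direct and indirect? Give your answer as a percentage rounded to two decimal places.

97.76%

Tariq reaches Sable along 2 paths.
Direct stake: 68% = 68%.
Via Kestrel: 93% × 32% = 29.76%.
Total: 68% + 29.76% = 97.76%.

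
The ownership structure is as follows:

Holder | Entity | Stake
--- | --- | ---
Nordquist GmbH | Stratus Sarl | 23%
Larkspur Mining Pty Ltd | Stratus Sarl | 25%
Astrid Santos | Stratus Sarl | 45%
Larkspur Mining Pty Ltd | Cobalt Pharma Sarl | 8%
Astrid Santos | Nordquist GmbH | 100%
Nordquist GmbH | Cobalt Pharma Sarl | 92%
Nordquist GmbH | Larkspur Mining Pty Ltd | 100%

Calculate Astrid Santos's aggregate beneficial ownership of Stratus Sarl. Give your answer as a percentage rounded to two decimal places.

93.00%

Astrid reaches Stratus along 3 paths.
Direct stake: 45% = 45%.
Via Nordquist: 100% × 23% = 23%.
Via Nordquist → Larkspur: 100% × 100% × 25% = 25%.
Total: 45% + 23% + 25% = 93%.
Rounded: 93.00%.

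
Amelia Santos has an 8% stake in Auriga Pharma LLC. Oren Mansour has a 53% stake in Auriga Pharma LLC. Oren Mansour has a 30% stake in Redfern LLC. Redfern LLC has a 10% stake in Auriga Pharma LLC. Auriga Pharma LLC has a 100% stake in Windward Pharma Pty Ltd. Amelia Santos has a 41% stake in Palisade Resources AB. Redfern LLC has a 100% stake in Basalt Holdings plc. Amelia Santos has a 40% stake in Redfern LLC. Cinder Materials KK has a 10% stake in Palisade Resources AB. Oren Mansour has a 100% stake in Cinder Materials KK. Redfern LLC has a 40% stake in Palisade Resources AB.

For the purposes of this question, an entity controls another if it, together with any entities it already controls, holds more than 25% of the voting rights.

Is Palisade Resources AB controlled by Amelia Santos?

Yes

Amelia holds 40% of Redfern, so Amelia controls Redfern.
Amelia and Redfern together hold 41% + 40% = 81% of Palisade, so Amelia controls Palisade.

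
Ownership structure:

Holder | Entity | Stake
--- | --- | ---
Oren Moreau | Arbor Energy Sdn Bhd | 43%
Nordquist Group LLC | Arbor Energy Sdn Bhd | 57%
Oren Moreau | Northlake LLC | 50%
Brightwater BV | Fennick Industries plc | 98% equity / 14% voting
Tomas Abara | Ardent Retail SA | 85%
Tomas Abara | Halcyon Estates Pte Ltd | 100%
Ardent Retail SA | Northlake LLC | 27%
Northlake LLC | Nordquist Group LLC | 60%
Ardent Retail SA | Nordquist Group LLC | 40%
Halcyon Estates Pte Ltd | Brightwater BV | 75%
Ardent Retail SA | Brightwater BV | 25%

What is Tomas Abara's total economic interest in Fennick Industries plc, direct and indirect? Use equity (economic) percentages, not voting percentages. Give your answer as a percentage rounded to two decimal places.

94.33%

Tomas reaches Fennick along 2 paths.
Via Ardent → Brightwater: 85% × 25% × 98% = 20.825%.
Via Halcyon → Brightwater: 100% × 75% × 98% = 73.5%.
Total: 20.825% + 73.5% = 94.325%.
Rounded: 94.33%.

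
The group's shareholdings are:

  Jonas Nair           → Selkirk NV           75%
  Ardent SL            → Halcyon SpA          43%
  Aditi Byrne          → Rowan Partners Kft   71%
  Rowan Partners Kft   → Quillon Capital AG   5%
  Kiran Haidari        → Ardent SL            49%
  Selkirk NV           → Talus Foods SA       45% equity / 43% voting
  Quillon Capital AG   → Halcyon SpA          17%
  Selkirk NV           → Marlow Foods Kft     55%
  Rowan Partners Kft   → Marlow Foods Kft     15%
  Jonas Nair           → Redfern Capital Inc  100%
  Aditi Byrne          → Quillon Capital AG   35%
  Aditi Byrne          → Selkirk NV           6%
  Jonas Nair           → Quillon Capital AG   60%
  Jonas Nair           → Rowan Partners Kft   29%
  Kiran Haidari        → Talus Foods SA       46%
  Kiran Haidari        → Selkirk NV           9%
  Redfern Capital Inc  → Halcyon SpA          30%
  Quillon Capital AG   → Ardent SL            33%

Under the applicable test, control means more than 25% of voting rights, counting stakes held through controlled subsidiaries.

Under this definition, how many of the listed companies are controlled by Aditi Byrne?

4

Aditi holds 71% of Rowan, so Aditi controls Rowan.
Aditi and Rowan together hold 35% + 5% = 40% of Quillon, so Aditi controls Quillon.
Quillon holds 33% of Ardent, so Aditi controls Ardent.
Ardent and Quillon together hold 43% + 17% = 60% of Halcyon, so Aditi controls Halcyon.
No other company's threshold is met.
Aditi controls 4 companies.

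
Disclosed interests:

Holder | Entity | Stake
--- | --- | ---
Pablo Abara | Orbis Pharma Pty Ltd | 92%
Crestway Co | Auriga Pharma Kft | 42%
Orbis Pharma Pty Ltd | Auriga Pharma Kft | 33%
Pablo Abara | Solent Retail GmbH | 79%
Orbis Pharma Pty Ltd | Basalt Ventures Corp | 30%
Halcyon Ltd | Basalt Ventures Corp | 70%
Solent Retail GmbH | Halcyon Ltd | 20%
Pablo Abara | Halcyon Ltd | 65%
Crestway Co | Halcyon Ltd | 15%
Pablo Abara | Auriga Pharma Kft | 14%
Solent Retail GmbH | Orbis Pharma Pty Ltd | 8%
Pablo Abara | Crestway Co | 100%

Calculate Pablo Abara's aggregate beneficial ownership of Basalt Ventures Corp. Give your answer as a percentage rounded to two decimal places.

96.56%

Pablo reaches Basalt along 5 paths.
Via Solent → Orbis: 79% × 8% × 30% = 1.896%.
Via Orbis: 92% × 30% = 27.6%.
Via Crestway → Halcyon: 100% × 15% × 70% = 10.5%.
Via Solent → Halcyon: 79% × 20% × 70% = 11.06%.
Via Halcyon: 65% × 70% = 45.5%.
Total: 1.896% + 27.6% + 10.5% + 11.06% + 45.5% = 96.556%.
Rounded: 96.56%.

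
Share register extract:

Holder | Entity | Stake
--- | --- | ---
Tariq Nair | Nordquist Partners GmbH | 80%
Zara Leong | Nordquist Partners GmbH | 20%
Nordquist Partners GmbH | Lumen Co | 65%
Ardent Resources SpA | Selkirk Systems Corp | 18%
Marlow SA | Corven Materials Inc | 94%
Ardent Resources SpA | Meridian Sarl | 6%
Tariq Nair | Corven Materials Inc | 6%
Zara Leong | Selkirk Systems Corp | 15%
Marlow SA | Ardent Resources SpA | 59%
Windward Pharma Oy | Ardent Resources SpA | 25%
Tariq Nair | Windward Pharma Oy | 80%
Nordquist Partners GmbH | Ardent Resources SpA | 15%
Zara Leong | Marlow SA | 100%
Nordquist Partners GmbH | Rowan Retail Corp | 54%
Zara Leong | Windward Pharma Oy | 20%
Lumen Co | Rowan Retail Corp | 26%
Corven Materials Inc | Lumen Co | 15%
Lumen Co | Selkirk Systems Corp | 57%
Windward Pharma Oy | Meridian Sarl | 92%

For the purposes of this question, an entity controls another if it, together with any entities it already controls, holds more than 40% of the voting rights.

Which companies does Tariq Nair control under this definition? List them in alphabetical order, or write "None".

Tariq holds 80% of Windward, so Tariq controls Windward.
Tariq holds 80% of Nordquist, so Tariq controls Nordquist.
Nordquist holds 65% of Lumen, so Tariq controls Lumen.
Windward holds 92% of Meridian, so Tariq controls Meridian.
Nordquist and Lumen together hold 54% + 26% = 80% of Rowan, so Tariq controls Rowan.
Lumen holds 57% of Selkirk, so Tariq controls Selkirk.
No other company's threshold is met.

Lumen Co, Meridian Sarl, Nordquist Partners GmbH, Rowan Retail Corp, Selkirk Systems Corp, Windward Pharma Oy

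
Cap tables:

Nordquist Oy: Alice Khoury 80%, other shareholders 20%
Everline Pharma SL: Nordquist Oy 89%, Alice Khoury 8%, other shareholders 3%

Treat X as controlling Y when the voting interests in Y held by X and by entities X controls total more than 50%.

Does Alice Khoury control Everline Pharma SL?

Alice holds 80% of Nordquist, so Alice controls Nordquist.
Nordquist and Alice together hold 89% + 8% = 97% of Everline, so Alice controls Everline.

Yes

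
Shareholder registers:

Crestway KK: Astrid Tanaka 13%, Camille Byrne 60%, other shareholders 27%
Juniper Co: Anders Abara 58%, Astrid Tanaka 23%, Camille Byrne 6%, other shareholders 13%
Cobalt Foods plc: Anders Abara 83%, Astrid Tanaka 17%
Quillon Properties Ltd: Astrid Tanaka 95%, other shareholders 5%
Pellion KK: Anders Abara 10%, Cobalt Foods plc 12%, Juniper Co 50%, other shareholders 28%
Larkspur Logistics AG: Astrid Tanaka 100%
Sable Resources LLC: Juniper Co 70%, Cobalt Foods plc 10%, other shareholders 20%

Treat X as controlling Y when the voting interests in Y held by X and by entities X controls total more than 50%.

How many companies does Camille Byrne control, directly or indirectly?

1

Camille holds 60% of Crestway, so Camille controls Crestway.
No other company's threshold is met.
Camille controls 1 company.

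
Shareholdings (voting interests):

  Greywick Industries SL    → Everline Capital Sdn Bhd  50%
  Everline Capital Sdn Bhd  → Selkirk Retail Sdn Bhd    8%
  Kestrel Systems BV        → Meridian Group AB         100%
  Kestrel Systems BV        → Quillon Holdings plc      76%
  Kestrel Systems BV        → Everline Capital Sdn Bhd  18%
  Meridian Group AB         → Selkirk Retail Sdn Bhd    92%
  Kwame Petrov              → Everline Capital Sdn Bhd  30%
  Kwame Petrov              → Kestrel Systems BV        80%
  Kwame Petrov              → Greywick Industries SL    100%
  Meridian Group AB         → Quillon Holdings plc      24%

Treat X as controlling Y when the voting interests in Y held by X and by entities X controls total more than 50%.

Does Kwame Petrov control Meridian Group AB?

Kwame holds 80% of Kestrel, so Kwame controls Kestrel.
Kestrel holds 100% of Meridian, so Kwame controls Meridian.

Yes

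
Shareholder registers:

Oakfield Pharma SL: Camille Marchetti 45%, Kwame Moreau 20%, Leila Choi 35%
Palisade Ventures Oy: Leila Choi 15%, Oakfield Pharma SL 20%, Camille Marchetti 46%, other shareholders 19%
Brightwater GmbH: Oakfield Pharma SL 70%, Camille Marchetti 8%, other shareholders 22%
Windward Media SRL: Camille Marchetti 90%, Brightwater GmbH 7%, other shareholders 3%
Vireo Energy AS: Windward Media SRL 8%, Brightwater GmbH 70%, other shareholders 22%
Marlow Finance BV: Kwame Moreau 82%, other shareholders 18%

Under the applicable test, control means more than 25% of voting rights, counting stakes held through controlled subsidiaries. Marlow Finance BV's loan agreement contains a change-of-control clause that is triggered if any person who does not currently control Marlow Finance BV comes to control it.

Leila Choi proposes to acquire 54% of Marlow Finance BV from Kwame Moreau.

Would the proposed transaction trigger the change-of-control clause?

Yes

The purchase adds only to Leila's holdings (Kwame's stake shrinks), so Leila is the only person who could newly come to control Marlow.
Leila holds 35% of Oakfield, so Leila controls Oakfield.
Leila and Oakfield together hold 15% + 20% = 35% of Palisade, so Leila controls Palisade.
Oakfield holds 70% of Brightwater, so Leila controls Brightwater.
Brightwater holds 70% of Vireo, so Leila controls Vireo.
Neither Leila nor any entity Leila controls holds any voting interest in Marlow.
So before the transaction, Leila does not control Marlow.
After the purchase, Leila holds 54% of Marlow directly, and Kwame's stake falls to 28%.
Leila holds 54% of Marlow, so Leila controls Marlow.
Leila did not control Marlow before and does after, so the clause is triggered.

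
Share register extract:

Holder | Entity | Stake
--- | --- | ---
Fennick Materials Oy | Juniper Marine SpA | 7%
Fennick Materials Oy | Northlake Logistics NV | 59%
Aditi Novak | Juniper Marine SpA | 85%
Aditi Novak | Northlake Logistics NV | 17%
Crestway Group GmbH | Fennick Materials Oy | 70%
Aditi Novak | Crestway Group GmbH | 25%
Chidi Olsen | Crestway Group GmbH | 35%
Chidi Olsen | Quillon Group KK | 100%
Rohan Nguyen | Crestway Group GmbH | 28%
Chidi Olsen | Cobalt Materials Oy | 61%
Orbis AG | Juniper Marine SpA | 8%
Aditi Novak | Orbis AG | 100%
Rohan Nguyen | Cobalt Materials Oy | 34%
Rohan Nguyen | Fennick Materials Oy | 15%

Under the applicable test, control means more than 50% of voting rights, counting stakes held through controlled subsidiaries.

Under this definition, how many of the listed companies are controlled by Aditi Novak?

2

Aditi holds 100% of Orbis, so Aditi controls Orbis.
Orbis and Aditi together hold 8% + 85% = 93% of Juniper, so Aditi controls Juniper.
No other company's threshold is met.
Aditi controls 2 companies.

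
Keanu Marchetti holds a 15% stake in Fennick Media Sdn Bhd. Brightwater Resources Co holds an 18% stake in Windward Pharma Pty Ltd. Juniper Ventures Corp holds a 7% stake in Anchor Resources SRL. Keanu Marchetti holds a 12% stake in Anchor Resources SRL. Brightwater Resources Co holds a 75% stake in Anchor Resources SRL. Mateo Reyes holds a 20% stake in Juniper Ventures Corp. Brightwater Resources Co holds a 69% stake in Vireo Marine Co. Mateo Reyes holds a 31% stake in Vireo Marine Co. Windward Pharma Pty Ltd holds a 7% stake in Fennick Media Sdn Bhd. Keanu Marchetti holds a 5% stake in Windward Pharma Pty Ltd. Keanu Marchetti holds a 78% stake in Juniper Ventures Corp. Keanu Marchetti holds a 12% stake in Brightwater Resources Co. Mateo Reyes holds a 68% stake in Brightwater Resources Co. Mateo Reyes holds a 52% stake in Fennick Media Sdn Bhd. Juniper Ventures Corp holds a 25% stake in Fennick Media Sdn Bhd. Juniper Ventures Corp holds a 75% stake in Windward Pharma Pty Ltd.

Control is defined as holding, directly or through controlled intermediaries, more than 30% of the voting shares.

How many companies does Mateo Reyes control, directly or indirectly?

Mateo holds 68% of Brightwater, so Mateo controls Brightwater.
Mateo holds 52% of Fennick, so Mateo controls Fennick.
Brightwater holds 75% of Anchor, so Mateo controls Anchor.
Brightwater and Mateo together hold 69% + 31% = 100% of Vireo, so Mateo controls Vireo.
No other company's threshold is met.
Mateo controls 4 companies.

4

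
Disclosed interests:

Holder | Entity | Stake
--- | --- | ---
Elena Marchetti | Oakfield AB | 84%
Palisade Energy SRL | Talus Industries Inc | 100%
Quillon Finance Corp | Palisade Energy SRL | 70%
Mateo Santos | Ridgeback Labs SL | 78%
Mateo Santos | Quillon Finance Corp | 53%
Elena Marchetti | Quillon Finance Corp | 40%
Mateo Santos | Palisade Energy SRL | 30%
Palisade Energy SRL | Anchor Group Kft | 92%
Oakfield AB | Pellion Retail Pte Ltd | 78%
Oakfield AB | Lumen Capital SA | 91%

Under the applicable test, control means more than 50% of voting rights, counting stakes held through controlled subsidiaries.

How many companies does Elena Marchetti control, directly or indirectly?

Elena holds 84% of Oakfield, so Elena controls Oakfield.
Oakfield holds 78% of Pellion, so Elena controls Pellion.
Oakfield holds 91% of Lumen, so Elena controls Lumen.
No other company's threshold is met.
Elena controls 3 companies.

3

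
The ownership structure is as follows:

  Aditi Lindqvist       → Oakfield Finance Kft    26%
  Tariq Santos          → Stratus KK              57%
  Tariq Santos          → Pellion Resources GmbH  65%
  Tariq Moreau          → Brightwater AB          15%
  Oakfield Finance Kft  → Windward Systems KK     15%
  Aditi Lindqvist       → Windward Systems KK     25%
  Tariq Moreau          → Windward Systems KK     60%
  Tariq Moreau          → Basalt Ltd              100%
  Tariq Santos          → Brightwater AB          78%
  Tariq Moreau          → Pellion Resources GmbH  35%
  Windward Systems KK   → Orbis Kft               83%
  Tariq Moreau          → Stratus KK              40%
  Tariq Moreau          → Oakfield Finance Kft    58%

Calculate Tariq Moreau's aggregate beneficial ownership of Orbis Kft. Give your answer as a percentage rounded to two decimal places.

57.02%

Tariq Moreau reaches Orbis along 2 paths.
Via Windward: 60% × 83% = 49.8%.
Via Oakfield → Windward: 58% × 15% × 83% = 7.221%.
Total: 49.8% + 7.221% = 57.021%.
Rounded: 57.02%.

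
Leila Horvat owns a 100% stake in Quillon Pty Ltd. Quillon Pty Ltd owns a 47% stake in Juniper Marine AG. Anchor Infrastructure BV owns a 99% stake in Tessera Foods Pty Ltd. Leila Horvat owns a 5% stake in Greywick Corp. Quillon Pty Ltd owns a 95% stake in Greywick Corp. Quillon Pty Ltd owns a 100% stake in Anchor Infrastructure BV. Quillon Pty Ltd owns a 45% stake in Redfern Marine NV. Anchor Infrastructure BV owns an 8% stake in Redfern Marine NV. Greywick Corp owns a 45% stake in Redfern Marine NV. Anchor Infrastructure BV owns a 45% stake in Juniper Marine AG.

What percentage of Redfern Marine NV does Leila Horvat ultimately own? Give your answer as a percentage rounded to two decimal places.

Leila reaches Redfern along 4 paths.
Via Quillon → Greywick: 100% × 95% × 45% = 42.75%.
Via Greywick: 5% × 45% = 2.25%.
Via Quillon: 100% × 45% = 45%.
Via Quillon → Anchor: 100% × 100% × 8% = 8%.
Total: 42.75% + 2.25% + 45% + 8% = 98%.
Rounded: 98.00%.

98.00%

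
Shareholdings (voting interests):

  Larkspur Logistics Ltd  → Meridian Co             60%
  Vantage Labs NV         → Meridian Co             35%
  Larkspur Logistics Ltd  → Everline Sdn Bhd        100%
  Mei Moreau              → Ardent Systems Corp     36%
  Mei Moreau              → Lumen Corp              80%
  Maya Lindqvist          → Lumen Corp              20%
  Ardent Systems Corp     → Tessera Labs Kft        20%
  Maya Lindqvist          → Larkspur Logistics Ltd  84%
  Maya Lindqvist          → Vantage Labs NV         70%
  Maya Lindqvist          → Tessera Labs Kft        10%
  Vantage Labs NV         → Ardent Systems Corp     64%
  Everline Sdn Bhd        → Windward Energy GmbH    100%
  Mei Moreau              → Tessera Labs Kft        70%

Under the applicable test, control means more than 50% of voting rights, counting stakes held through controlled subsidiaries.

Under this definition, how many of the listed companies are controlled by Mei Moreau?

2

Mei holds 70% of Tessera, so Mei controls Tessera.
Mei holds 80% of Lumen, so Mei controls Lumen.
No other company's threshold is met.
Mei controls 2 companies.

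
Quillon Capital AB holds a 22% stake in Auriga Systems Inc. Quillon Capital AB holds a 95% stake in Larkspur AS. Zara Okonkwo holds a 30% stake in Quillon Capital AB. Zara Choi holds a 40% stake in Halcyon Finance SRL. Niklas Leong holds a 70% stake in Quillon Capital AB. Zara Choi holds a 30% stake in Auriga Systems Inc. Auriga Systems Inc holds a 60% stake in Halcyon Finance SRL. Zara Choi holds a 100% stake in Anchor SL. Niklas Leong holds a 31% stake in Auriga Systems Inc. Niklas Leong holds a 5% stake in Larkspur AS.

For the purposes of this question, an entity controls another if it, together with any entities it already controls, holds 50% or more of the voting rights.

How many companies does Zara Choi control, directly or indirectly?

1

Zara Choi holds 100% of Anchor, so Zara Choi controls Anchor.
No other company's threshold is met.
Zara Choi controls 1 company.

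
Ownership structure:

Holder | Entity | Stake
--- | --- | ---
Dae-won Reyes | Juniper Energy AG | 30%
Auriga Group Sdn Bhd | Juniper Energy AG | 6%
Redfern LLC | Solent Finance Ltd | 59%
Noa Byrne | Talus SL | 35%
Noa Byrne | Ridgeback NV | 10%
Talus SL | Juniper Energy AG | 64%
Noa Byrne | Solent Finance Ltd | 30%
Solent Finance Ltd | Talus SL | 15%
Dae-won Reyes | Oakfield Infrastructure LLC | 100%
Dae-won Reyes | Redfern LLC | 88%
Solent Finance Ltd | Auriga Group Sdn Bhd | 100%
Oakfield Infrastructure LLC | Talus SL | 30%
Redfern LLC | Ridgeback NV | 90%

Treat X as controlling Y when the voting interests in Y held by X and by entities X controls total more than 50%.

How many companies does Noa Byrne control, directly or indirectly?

0

Noa's largest direct stake is 35% in Talus, which does not meet the threshold.
Noa controls 0 companies.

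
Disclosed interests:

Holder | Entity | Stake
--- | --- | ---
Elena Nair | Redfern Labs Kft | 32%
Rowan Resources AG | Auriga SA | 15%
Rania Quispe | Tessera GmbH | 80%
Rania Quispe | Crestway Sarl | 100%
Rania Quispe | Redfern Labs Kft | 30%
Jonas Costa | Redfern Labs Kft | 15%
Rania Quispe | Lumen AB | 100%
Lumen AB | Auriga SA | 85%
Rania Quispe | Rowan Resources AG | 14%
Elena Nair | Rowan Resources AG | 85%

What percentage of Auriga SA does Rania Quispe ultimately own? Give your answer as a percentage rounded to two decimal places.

87.10%

Rania reaches Auriga along 2 paths.
Via Lumen: 100% × 85% = 85%.
Via Rowan: 14% × 15% = 2.1%.
Total: 85% + 2.1% = 87.1%.
Rounded: 87.10%.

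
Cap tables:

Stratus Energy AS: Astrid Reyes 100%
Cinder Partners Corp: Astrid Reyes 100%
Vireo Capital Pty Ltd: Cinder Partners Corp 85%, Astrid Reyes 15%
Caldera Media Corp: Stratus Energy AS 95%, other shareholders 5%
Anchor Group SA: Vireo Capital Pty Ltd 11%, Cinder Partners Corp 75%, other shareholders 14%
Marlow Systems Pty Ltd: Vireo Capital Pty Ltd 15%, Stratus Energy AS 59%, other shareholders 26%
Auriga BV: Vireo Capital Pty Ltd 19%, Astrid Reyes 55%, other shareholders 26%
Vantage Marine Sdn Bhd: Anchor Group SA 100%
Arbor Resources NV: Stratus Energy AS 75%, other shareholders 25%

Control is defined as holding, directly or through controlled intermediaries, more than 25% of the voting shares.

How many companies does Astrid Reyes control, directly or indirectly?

Astrid holds 100% of Stratus, so Astrid controls Stratus.
Astrid holds 100% of Cinder, so Astrid controls Cinder.
Cinder and Astrid together hold 85% + 15% = 100% of Vireo, so Astrid controls Vireo.
Stratus holds 95% of Caldera, so Astrid controls Caldera.
Vireo and Cinder together hold 11% + 75% = 86% of Anchor, so Astrid controls Anchor.
Vireo and Stratus together hold 15% + 59% = 74% of Marlow, so Astrid controls Marlow.
Vireo and Astrid together hold 19% + 55% = 74% of Auriga, so Astrid controls Auriga.
Anchor holds 100% of Vantage, so Astrid controls Vantage.
Stratus holds 75% of Arbor, so Astrid controls Arbor.
Astrid controls 9 companies.

9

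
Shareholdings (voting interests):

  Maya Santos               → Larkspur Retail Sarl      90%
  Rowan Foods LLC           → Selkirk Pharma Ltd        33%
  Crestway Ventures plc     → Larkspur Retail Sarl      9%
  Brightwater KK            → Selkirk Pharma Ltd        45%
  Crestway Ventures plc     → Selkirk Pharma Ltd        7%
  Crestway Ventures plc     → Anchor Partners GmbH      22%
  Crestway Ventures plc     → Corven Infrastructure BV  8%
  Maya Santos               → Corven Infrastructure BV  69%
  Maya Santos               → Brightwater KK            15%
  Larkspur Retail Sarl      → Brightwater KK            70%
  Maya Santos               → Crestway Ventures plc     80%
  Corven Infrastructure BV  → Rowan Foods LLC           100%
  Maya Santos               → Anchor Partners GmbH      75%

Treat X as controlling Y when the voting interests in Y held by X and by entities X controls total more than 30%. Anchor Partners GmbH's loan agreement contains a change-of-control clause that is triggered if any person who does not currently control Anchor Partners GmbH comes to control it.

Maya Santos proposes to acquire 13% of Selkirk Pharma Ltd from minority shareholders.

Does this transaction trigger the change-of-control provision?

The purchase changes only Maya's holdings, so Maya is the only person who could newly come to control Anchor.
Maya holds 80% of Crestway, so Maya controls Crestway.
Crestway and Maya together hold 22% + 75% = 97% of Anchor, so Maya controls Anchor.
So Maya already controls Anchor before the transaction.
After the purchase, Maya holds 13% of Selkirk directly.
Maya controlled Anchor already, so this is not a new person acquiring control; every other person's position is unchanged or reduced.
No new person acquires control, so the clause is not triggered.

No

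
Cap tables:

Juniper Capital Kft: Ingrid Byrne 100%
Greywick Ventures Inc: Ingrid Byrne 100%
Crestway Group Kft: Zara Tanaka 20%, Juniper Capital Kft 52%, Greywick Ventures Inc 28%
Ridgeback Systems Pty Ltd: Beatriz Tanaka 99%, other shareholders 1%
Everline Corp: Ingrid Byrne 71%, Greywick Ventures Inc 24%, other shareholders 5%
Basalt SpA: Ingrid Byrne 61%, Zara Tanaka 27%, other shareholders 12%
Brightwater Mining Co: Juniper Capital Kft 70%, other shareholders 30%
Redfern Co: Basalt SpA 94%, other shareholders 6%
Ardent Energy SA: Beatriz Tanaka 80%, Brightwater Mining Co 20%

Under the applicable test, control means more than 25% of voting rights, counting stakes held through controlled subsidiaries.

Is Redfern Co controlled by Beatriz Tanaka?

Beatriz holds 99% of Ridgeback, so Beatriz controls Ridgeback.
Beatriz holds 80% of Ardent, so Beatriz controls Ardent.
Neither Beatriz nor any entity Beatriz controls holds any voting interest in Redfern.
So Beatriz does not control Redfern.

No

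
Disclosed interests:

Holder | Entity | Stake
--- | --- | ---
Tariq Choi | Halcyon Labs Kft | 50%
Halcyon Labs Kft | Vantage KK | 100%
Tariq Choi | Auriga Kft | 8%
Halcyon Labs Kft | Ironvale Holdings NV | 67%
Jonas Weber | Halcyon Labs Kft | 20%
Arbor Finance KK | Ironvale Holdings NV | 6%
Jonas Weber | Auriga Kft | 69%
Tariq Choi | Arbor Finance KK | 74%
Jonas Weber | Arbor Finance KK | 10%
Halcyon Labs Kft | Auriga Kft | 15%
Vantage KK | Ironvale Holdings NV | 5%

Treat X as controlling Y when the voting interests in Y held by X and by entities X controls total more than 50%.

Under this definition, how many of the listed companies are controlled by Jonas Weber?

1

Jonas holds 69% of Auriga, so Jonas controls Auriga.
No other company's threshold is met.
Jonas controls 1 company.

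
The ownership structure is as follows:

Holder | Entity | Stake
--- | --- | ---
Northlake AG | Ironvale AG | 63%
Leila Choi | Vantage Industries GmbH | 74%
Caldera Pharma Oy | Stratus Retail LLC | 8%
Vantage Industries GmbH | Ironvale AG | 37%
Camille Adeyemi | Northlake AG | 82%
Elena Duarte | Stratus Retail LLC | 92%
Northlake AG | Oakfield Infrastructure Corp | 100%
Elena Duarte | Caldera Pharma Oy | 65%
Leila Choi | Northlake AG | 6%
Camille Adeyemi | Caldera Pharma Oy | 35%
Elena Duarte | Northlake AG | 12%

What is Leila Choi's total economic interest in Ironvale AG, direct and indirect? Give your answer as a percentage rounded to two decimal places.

Leila reaches Ironvale along 2 paths.
Via Northlake: 6% × 63% = 3.78%.
Via Vantage: 74% × 37% = 27.38%.
Total: 3.78% + 27.38% = 31.16%.

31.16%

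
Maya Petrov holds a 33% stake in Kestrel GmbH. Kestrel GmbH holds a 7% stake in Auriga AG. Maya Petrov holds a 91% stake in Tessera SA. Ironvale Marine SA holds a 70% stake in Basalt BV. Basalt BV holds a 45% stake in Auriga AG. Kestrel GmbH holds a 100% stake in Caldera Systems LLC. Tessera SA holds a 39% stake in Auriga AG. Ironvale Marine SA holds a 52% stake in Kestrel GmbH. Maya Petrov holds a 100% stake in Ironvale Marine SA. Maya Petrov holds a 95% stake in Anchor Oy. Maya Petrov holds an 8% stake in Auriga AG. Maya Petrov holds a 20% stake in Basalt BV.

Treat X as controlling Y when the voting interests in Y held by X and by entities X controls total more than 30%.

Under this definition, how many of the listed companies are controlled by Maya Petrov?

7

Maya holds 91% of Tessera, so Maya controls Tessera.
Maya holds 100% of Ironvale, so Maya controls Ironvale.
Maya and Ironvale together hold 33% + 52% = 85% of Kestrel, so Maya controls Kestrel.
Ironvale and Maya together hold 70% + 20% = 90% of Basalt, so Maya controls Basalt.
Basalt and Kestrel and Tessera and Maya together hold 45% + 7% + 39% + 8% = 99% of Auriga, so Maya controls Auriga.
Kestrel holds 100% of Caldera, so Maya controls Caldera.
Maya holds 95% of Anchor, so Maya controls Anchor.
Maya controls 7 companies.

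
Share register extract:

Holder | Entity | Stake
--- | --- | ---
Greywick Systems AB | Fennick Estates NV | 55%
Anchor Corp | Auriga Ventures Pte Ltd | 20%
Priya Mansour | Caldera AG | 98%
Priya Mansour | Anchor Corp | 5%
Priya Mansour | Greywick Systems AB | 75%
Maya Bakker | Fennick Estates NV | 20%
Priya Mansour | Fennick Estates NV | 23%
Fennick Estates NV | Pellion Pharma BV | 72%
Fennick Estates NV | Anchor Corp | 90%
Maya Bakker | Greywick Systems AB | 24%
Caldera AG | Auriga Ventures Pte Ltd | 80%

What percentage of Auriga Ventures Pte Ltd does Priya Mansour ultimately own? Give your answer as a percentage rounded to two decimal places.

Priya reaches Auriga along 4 paths.
Via Fennick → Anchor: 23% × 90% × 20% = 4.14%.
Via Greywick → Fennick → Anchor: 75% × 55% × 90% × 20% = 7.425%.
Via Anchor: 5% × 20% = 1%.
Via Caldera: 98% × 80% = 78.4%.
Total: 4.14% + 7.425% + 1% + 78.4% = 90.965%.
Rounded: 90.97%.

90.97%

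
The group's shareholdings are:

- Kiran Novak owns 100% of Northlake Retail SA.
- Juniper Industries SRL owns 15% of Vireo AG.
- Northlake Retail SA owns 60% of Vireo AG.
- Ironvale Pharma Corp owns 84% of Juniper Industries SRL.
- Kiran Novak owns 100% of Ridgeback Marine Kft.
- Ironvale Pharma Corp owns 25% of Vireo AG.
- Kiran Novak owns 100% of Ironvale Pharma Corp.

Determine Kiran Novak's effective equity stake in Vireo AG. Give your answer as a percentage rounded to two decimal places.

97.60%

Kiran reaches Vireo along 3 paths.
Via Northlake: 100% × 60% = 60%.
Via Ironvale → Juniper: 100% × 84% × 15% = 12.6%.
Via Ironvale: 100% × 25% = 25%.
Total: 60% + 12.6% + 25% = 97.6%.
Rounded: 97.60%.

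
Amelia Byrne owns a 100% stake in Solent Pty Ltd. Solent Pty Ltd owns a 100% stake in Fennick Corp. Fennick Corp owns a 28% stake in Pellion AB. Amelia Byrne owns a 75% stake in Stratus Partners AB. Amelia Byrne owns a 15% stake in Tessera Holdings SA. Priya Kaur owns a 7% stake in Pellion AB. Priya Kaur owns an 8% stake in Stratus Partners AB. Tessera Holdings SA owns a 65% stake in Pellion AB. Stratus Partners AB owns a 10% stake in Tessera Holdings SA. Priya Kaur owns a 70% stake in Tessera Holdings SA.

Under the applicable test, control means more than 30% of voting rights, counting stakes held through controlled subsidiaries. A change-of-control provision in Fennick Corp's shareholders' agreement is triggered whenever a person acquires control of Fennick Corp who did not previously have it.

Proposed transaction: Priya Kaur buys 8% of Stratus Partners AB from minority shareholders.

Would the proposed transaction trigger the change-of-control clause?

No

The purchase changes only Priya's holdings, so Priya is the only person who could newly come to control Fennick.
Priya holds 70% of Tessera, so Priya controls Tessera.
Tessera and Priya together hold 65% + 7% = 72% of Pellion, so Priya controls Pellion.
Neither Priya nor any entity Priya controls holds any voting interest in Fennick.
So before the transaction, Priya does not control Fennick.
After the purchase, Priya's direct stake in Stratus rises to 8% + 8% = 16%.
Priya's side now holds 16% of Stratus, not > 30%, so Priya still does not control Stratus.
After the transaction, neither Priya nor any entity Priya controls holds a voting interest in Fennick, so Priya still does not control it.
No new person acquires control, so the clause is not triggered.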